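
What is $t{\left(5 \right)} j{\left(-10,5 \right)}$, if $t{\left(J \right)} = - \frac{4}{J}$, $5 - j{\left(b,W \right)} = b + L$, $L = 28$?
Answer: $\frac{52}{5} \approx 10.4$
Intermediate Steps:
$j{\left(b,W \right)} = -23 - b$ ($j{\left(b,W \right)} = 5 - \left(b + 28\right) = 5 - \left(28 + b\right) = -23 - b$)
$t{\left(5 \right)} j{\left(-10,5 \right)} = - \frac{4}{5} \left(-23 - -10\right) = \left(-4\right) \frac{1}{5} \left(-23 + 10\right) = \left(- \frac{4}{5}\right) \left(-13\right) = \frac{52}{5}$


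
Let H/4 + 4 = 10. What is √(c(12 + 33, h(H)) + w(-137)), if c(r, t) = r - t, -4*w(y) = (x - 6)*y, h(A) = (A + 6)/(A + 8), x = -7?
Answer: 7*I*√131/4 ≈ 20.03*I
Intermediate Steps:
H = 24 (H = -16 + 4*10 = -16 + 40 = 24)
h(A) = (6 + A)/(8 + A)
w(y) = 13*y/4 (w(y) = -(-7 - 6)*y/4 = -(-13)*y/4 = 13*y/4)
√(c(12 + 33, h(H)) + w(-137)) = √(((12 + 33) - (6 + 24)/(8 + 24)) + (13/4)*(-137)) = √((45 - 30/32) - 1781/4) = √((45 - 1*15/16) - 1781/4) = √((45 - 15/16) - 1781/4) = √(705/16 - 1781/4) = √(-6419/16) = 7*I*√131/4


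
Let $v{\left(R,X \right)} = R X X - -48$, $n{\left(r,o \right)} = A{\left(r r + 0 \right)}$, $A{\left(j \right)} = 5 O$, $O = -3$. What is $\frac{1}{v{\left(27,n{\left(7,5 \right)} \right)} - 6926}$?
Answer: $- \frac{1}{803} \approx -0.0012453$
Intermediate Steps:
$A{\left(j \right)} = -15$ ($A{\left(j \right)} = 5 \left(-3\right) = -15$)
$n{\left(r,o \right)} = -15$
$v{\left(R,X \right)} = 48 + R X^{2}$ ($v{\left(R,X \right)} = R X^{2} + 48 = 48 + R X^{2}$)
$\frac{1}{v{\left(27,n{\left(7,5 \right)} \right)} - 6926} = \frac{1}{\left(48 + 27 \left(-15\right)^{2}\right) - 6926} = \frac{1}{\left(48 + 27 \cdot 225\right) - 6926} = \frac{1}{\left(48 + 6075\right) - 6926} = \frac{1}{6123 - 6926} = \frac{1}{-803} = - \frac{1}{803}$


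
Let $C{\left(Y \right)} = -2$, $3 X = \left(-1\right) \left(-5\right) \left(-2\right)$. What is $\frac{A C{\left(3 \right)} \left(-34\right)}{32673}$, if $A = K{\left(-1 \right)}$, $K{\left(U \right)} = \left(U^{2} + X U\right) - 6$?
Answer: $- \frac{340}{98019} \approx -0.0034687$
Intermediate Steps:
$X = - \frac{10}{3}$ ($X = \frac{\left(-1\right) \left(-5\right) \left(-2\right)}{3} = \frac{5 \left(-2\right)}{3} = \frac{1}{3} \left(-10\right) = - \frac{10}{3} \approx -3.3333$)
$K{\left(U \right)} = -6 + U^{2} - \frac{10 U}{3}$ ($K{\left(U \right)} = \left(U^{2} - \frac{10 U}{3}\right) - 6 = -6 + U^{2} - \frac{10 U}{3}$)
$A = - \frac{5}{3}$ ($A = -6 + \left(-1\right)^{2} - - \frac{10}{3} = -6 + 1 + \frac{10}{3} = - \frac{5}{3} \approx -1.6667$)
$\frac{A C{\left(3 \right)} \left(-34\right)}{32673} = \frac{\left(- \frac{5}{3}\right) \left(-2\right) \left(-34\right)}{32673} = \frac{10}{3} \left(-34\right) \frac{1}{32673} = \left(- \frac{340}{3}\right) \frac{1}{32673} = - \frac{340}{98019}$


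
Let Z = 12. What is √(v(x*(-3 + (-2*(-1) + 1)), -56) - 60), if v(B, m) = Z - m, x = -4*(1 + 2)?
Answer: 2*√2 ≈ 2.8284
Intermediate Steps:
x = -12 (x = -4*3 = -12)
v(B, m) = 12 - m
√(v(x*(-3 + (-2*(-1) + 1)), -56) - 60) = √((12 - 1*(-56)) - 60) = √((12 + 56) - 60) = √(68 - 60) = √8 = 2*√2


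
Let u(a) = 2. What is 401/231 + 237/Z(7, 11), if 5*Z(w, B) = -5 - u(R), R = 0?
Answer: -38704/231 ≈ -167.55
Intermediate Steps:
Z(w, B) = -7/5 (Z(w, B) = (-5 - 1*2)/5 = (-5 - 2)/5 = (⅕)*(-7) = -7/5)
401/231 + 237/Z(7, 11) = 401/231 + 237/(-7/5) = 401*(1/231) + 237*(-5/7) = 401/231 - 1185/7 = -38704/231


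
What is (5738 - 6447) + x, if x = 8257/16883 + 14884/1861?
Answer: -22009604618/31419263 ≈ -700.51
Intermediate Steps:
x = 266652849/31419263 (x = 8257*(1/16883) + 14884*(1/1861) = 8257/16883 + 14884/1861 = 266652849/31419263 ≈ 8.4869)
(5738 - 6447) + x = (5738 - 6447) + 266652849/31419263 = -709 + 266652849/31419263 = -22009604618/31419263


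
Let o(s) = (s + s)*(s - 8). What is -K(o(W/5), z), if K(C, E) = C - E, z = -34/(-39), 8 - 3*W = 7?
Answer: 5644/2925 ≈ 1.9296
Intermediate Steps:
W = ⅓ (W = 8/3 - ⅓*7 = 8/3 - 7/3 = ⅓ ≈ 0.33333)
z = 34/39 (z = -34*(-1/39) = 34/39 ≈ 0.87179)
o(s) = 2*s*(-8 + s) (o(s) = (2*s)*(-8 + s) = 2*s*(-8 + s))
-K(o(W/5), z) = -(2*((⅓)/5)*(-8 + (⅓)/5) - 1*34/39) = -(2*((⅓)*(⅕))*(-8 + (⅓)*(⅕)) - 34/39) = -(2*(1/15)*(-8 + 1/15) - 34/39) = -(2*(1/15)*(-119/15) - 34/39) = -(-238/225 - 34/39) = -1*(-5644/2925) = 5644/2925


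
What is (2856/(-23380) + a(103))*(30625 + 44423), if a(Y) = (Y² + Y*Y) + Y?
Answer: 1336074515784/835 ≈ 1.6001e+9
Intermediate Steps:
a(Y) = Y + 2*Y² (a(Y) = (Y² + Y²) + Y = 2*Y² + Y = Y + 2*Y²)
(2856/(-23380) + a(103))*(30625 + 44423) = (2856/(-23380) + 103*(1 + 2*103))*(30625 + 44423) = (2856*(-1/23380) + 103*(1 + 206))*75048 = (-102/835 + 103*207)*75048 = (-102/835 + 21321)*75048 = (17802933/835)*75048 = 1336074515784/835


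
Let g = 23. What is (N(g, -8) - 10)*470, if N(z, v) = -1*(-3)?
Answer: -3290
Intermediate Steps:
N(z, v) = 3
(N(g, -8) - 10)*470 = (3 - 10)*470 = -7*470 = -3290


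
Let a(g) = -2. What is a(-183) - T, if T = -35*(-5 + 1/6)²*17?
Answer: 500323/36 ≈ 13898.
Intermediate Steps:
T = -500395/36 (T = -35*(-5 + ⅙)²*17 = -35*(-29/6)²*17 = -35*841/36*17 = -29435/36*17 = -500395/36 ≈ -13900.)
a(-183) - T = -2 - 1*(-500395/36) = -2 + 500395/36 = 500323/36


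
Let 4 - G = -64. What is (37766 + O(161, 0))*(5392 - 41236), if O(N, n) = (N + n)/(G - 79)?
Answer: -14884758660/11 ≈ -1.3532e+9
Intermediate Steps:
G = 68 (G = 4 - 1*(-64) = 4 + 64 = 68)
O(N, n) = -N/11 - n/11 (O(N, n) = (N + n)/(68 - 79) = (N + n)/(-11) = (N + n)*(-1/11) = -N/11 - n/11)
(37766 + O(161, 0))*(5392 - 41236) = (37766 + (-1/11*161 - 1/11*0))*(5392 - 41236) = (37766 + (-161/11 + 0))*(-35844) = (37766 - 161/11)*(-35844) = (415265/11)*(-35844) = -14884758660/11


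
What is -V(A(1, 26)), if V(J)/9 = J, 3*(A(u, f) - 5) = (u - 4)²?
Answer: -72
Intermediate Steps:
A(u, f) = 5 + (-4 + u)²/3 (A(u, f) = 5 + (u - 4)²/3 = 5 + (-4 + u)²/3)
V(J) = 9*J
-V(A(1, 26)) = -9*(5 + (-4 + 1)²/3) = -9*(5 + (⅓)*(-3)²) = -9*(5 + (⅓)*9) = -9*(5 + 3) = -9*8 = -1*72 = -72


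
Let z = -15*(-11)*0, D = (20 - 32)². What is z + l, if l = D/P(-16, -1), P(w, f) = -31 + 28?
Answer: -48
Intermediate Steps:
P(w, f) = -3
D = 144 (D = (-12)² = 144)
z = 0 (z = 165*0 = 0)
l = -48 (l = 144/(-3) = 144*(-⅓) = -48)
z + l = 0 - 48 = -48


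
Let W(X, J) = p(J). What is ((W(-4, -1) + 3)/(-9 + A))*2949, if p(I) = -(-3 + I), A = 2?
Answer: -2949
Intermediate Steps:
p(I) = 3 - I
W(X, J) = 3 - J
((W(-4, -1) + 3)/(-9 + A))*2949 = (((3 - 1*(-1)) + 3)/(-9 + 2))*2949 = (((3 + 1) + 3)/(-7))*2949 = ((4 + 3)*(-1/7))*2949 = (7*(-1/7))*2949 = -1*2949 = -2949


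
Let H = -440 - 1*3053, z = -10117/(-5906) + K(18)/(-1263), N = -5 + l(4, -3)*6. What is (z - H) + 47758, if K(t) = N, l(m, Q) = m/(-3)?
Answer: 382308311327/7459278 ≈ 51253.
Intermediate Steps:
l(m, Q) = -m/3 (l(m, Q) = m*(-⅓) = -m/3)
N = -13 (N = -5 - ⅓*4*6 = -5 - 4/3*6 = -5 - 8 = -13)
K(t) = -13
z = 12854549/7459278 (z = -10117/(-5906) - 13/(-1263) = -10117*(-1/5906) - 13*(-1/1263) = 10117/5906 + 13/1263 = 12854549/7459278 ≈ 1.7233)
H = -3493 (H = -440 - 3053 = -3493)
(z - H) + 47758 = (12854549/7459278 - 1*(-3493)) + 47758 = (12854549/7459278 + 3493) + 47758 = 26068112603/7459278 + 47758 = 382308311327/7459278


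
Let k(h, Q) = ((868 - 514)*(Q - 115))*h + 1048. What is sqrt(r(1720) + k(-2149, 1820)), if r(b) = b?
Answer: I*sqrt(1297069162) ≈ 36015.0*I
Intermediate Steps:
k(h, Q) = 1048 + h*(-40710 + 354*Q) (k(h, Q) = (354*(-115 + Q))*h + 1048 = (-40710 + 354*Q)*h + 1048 = h*(-40710 + 354*Q) + 1048 = 1048 + h*(-40710 + 354*Q))
sqrt(r(1720) + k(-2149, 1820)) = sqrt(1720 + (1048 - 40710*(-2149) + 354*1820*(-2149))) = sqrt(1720 + (1048 + 87485790 - 1384557720)) = sqrt(1720 - 1297070882) = sqrt(-1297069162) = I*sqrt(1297069162)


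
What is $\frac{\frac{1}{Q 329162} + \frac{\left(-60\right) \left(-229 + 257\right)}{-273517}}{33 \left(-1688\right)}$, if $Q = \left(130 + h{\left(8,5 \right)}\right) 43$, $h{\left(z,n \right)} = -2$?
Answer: $- \frac{3043669122157}{27603161361584523264} \approx -1.1027 \cdot 10^{-7}$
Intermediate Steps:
$Q = 5504$ ($Q = \left(130 - 2\right) 43 = 128 \cdot 43 = 5504$)
$\frac{\frac{1}{Q 329162} + \frac{\left(-60\right) \left(-229 + 257\right)}{-273517}}{33 \left(-1688\right)} = \frac{\frac{1}{5504 \cdot 329162} + \frac{\left(-60\right) \left(-229 + 257\right)}{-273517}}{33 \left(-1688\right)} = \frac{\frac{1}{5504} \cdot \frac{1}{329162} + \left(-60\right) 28 \left(- \frac{1}{273517}\right)}{-55704} = \left(\frac{1}{1811707648} - - \frac{1680}{273517}\right) \left(- \frac{1}{55704}\right) = \left(\frac{1}{1811707648} + \frac{1680}{273517}\right) \left(- \frac{1}{55704}\right) = \frac{3043669122157}{495532840758016} \left(- \frac{1}{55704}\right) = - \frac{3043669122157}{27603161361584523264}$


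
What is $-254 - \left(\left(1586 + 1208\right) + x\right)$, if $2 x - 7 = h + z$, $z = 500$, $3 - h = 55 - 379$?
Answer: $-3465$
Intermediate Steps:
$h = 327$ ($h = 3 - \left(55 - 379\right) = 3 - -324 = 3 + 324 = 327$)
$x = 417$ ($x = \frac{7}{2} + \frac{327 + 500}{2} = \frac{7}{2} + \frac{1}{2} \cdot 827 = \frac{7}{2} + \frac{827}{2} = 417$)
$-254 - \left(\left(1586 + 1208\right) + x\right) = -254 - \left(\left(1586 + 1208\right) + 417\right) = -254 - \left(2794 + 417\right) = -254 - 3211 = -3465$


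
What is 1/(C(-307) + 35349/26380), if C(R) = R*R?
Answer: 26380/2486323969 ≈ 1.0610e-5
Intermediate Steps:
C(R) = R**2
1/(C(-307) + 35349/26380) = 1/((-307)**2 + 35349/26380) = 1/(94249 + 35349*(1/26380)) = 1/(94249 + 35349/26380) = 1/(2486323969/26380) = 26380/2486323969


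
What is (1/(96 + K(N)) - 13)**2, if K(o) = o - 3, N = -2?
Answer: 1397124/8281 ≈ 168.71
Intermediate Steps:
K(o) = -3 + o
(1/(96 + K(N)) - 13)**2 = (1/(96 + (-3 - 2)) - 13)**2 = (1/(96 - 5) - 13)**2 = (1/91 - 13)**2 = (-1182/91)**2 = 1397124/8281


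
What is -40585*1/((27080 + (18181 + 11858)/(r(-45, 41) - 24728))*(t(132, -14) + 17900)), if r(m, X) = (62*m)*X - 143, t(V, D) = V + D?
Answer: -5651907685/67948721979138 ≈ -8.3179e-5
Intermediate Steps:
t(V, D) = D + V
r(m, X) = -143 + 62*X*m (r(m, X) = 62*X*m - 143 = -143 + 62*X*m)
-40585*1/((27080 + (18181 + 11858)/(r(-45, 41) - 24728))*(t(132, -14) + 17900)) = -40585*1/((27080 + (18181 + 11858)/((-143 + 62*41*(-45)) - 24728))*((-14 + 132) + 17900)) = -40585*1/((118 + 17900)*(27080 + 30039/((-143 - 114390) - 24728))) = -40585*1/(18018*(27080 + 30039/(-114533 - 24728))) = -40585*1/(18018*(27080 + 30039/(-139261))) = -40585*1/(18018*(27080 + 30039*(-1/139261))) = -40585*1/(18018*(27080 - 30039/139261)) = -40585/(18018*(3771157841/139261)) = -40585/67948721979138/139261 = -40585*139261/67948721979138 = -5651907685/67948721979138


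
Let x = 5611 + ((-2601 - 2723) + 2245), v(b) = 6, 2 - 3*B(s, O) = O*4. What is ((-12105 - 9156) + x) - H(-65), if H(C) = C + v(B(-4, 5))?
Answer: -18670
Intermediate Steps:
B(s, O) = ⅔ - 4*O/3 (B(s, O) = ⅔ - O*4/3 = ⅔ - 4*O/3)
H(C) = 6 + C (H(C) = C + 6 = 6 + C)
x = 2532 (x = 5611 + (-5324 + 2245) = 5611 - 3079 = 2532)
((-12105 - 9156) + x) - H(-65) = ((-12105 - 9156) + 2532) - (6 - 65) = (-21261 + 2532) - 1*(-59) = -18729 + 59 = -18670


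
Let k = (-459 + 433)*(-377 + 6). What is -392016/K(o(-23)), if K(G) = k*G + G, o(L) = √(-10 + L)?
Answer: 130672*I*√33/106117 ≈ 7.0738*I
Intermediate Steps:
k = 9646 (k = -26*(-371) = 9646)
K(G) = 9647*G (K(G) = 9646*G + G = 9647*G)
-392016/K(o(-23)) = -392016*1/(9647*√(-10 - 23)) = -392016*(-I*√33/318351) = -(-130672)*I*√33/106117 = 130672*I*√33/106117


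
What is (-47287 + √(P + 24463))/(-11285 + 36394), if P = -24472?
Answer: -47287/25109 + 3*I/25109 ≈ -1.8833 + 0.00011948*I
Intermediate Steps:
(-47287 + √(P + 24463))/(-11285 + 36394) = (-47287 + √(-24472 + 24463))/(-11285 + 36394) = (-47287 + √(-9))/25109 = (-47287 + 3*I)*(1/25109) = -47287/25109 + 3*I/25109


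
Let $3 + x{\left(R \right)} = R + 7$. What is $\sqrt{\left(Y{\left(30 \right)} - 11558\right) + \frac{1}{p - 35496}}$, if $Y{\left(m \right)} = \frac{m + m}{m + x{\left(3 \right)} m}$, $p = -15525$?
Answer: $\frac{i \sqrt{13371764265995}}{34014} \approx 107.51 i$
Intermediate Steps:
$x{\left(R \right)} = 4 + R$ ($x{\left(R \right)} = -3 + \left(R + 7\right) = -3 + \left(7 + R\right) = 4 + R$)
$Y{\left(m \right)} = \frac{1}{4}$ ($Y{\left(m \right)} = \frac{m + m}{m + \left(4 + 3\right) m} = \frac{2 m}{m + 7 m} = \frac{2 m}{8 m} = 2 m \frac{1}{8 m} = \frac{1}{4}$)
$\sqrt{\left(Y{\left(30 \right)} - 11558\right) + \frac{1}{p - 35496}} = \sqrt{\left(\frac{1}{4} - 11558\right) + \frac{1}{-15525 - 35496}} = \sqrt{\left(\frac{1}{4} - 11558\right) + \frac{1}{-51021}} = \sqrt{- \frac{46231}{4} - \frac{1}{51021}} = \sqrt{- \frac{2358751855}{204084}} = \frac{i \sqrt{13371764265995}}{34014}$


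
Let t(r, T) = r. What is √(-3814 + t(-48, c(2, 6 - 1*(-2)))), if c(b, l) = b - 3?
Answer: I*√3862 ≈ 62.145*I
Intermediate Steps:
c(b, l) = -3 + b
√(-3814 + t(-48, c(2, 6 - 1*(-2)))) = √(-3814 - 48) = √(-3862) = I*√3862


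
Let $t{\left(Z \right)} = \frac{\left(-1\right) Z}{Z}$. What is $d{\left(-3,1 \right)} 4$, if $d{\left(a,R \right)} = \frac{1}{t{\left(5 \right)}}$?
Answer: $-4$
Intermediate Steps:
$t{\left(Z \right)} = -1$
$d{\left(a,R \right)} = -1$ ($d{\left(a,R \right)} = \frac{1}{-1} = -1$)
$d{\left(-3,1 \right)} 4 = \left(-1\right) 4 = -4$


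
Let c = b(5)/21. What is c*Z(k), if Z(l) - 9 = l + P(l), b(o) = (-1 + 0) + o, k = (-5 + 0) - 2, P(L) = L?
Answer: -20/21 ≈ -0.95238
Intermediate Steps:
k = -7 (k = -5 - 2 = -7)
b(o) = -1 + o
c = 4/21 (c = (-1 + 5)/21 = 4*(1/21) = 4/21 ≈ 0.19048)
Z(l) = 9 + 2*l (Z(l) = 9 + (l + l) = 9 + 2*l)
c*Z(k) = 4*(9 + 2*(-7))/21 = 4*(9 - 14)/21 = (4/21)*(-5) = -20/21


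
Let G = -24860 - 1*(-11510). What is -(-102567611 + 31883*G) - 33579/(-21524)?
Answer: 11369098680943/21524 ≈ 5.2821e+8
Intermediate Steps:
G = -13350 (G = -24860 + 11510 = -13350)
-(-102567611 + 31883*G) - 33579/(-21524) = -31883/(1/(-3217 - 13350)) - 33579/(-21524) = -31883/(1/(-16567)) - 33579*(-1/21524) = -31883/(-1/16567) + 33579/21524 = -31883*(-16567) + 33579/21524 = 528205661 + 33579/21524 = 11369098680943/21524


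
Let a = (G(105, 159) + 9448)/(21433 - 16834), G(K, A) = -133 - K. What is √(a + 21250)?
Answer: 2*√12486024390/1533 ≈ 145.78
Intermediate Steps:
a = 3070/1533 (a = ((-133 - 1*105) + 9448)/(21433 - 16834) = ((-133 - 105) + 9448)/4599 = (-238 + 9448)*(1/4599) = 9210*(1/4599) = 3070/1533 ≈ 2.0026)
√(a + 21250) = √(3070/1533 + 21250) = √(32579320/1533) = 2*√12486024390/1533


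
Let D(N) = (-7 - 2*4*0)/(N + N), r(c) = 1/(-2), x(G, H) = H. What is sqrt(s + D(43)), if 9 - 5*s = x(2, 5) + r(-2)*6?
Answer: 9*sqrt(3010)/430 ≈ 1.1483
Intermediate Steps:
r(c) = -1/2
D(N) = -7/(2*N) (D(N) = (-7 - 8*0)/((2*N)) = (-7 + 0)*(1/(2*N)) = -7/(2*N))
s = 7/5 (s = 9/5 - (5 - 1/2*6)/5 = 9/5 - (5 - 3)/5 = 9/5 - 1/5*2 = 9/5 - 2/5 = 7/5 ≈ 1.4000)
sqrt(s + D(43)) = sqrt(7/5 - 7/2/43) = sqrt(7/5 - 7/2*1/43) = sqrt(7/5 - 7/86) = sqrt(567/430) = 9*sqrt(3010)/430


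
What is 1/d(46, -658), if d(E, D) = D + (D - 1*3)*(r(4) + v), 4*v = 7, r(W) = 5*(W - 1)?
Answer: -4/46919 ≈ -8.5253e-5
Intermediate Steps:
r(W) = -5 + 5*W (r(W) = 5*(-1 + W) = -5 + 5*W)
v = 7/4 (v = (1/4)*7 = 7/4 ≈ 1.7500)
d(E, D) = -201/4 + 71*D/4 (d(E, D) = D + (D - 1*3)*((-5 + 5*4) + 7/4) = D + (D - 3)*((-5 + 20) + 7/4) = D + (-3 + D)*(15 + 7/4) = D + (-3 + D)*(67/4) = D + (-201/4 + 67*D/4) = -201/4 + 71*D/4)
1/d(46, -658) = 1/(-201/4 + (71/4)*(-658)) = 1/(-201/4 - 23359/2) = 1/(-46919/4) = -4/46919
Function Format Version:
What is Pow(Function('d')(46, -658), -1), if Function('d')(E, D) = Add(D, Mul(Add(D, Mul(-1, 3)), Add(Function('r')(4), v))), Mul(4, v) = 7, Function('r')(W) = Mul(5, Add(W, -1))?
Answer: Rational(-4, 46919) ≈ -8.5253e-5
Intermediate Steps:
Function('r')(W) = Add(-5, Mul(5, W)) (Function('r')(W) = Mul(5, Add(-1, W)) = Add(-5, Mul(5, W)))
v = Rational(7, 4) (v = Mul(Rational(1, 4), 7) = Rational(7, 4) ≈ 1.7500)
Function('d')(E, D) = Add(Rational(-201, 4), Mul(Rational(71, 4), D)) (Function('d')(E, D) = Add(D, Mul(Add(D, Mul(-1, 3)), Add(Add(-5, Mul(5, 4)), Rational(7, 4)))) = Add(D, Mul(Add(D, -3), Add(Add(-5, 20), Rational(7, 4)))) = Add(D, Mul(Add(-3, D), Add(15, Rational(7, 4)))) = Add(D, Mul(Add(-3, D), Rational(67, 4))) = Add(D, Add(Rational(-201, 4), Mul(Rational(67, 4), D))) = Add(Rational(-201, 4), Mul(Rational(71, 4), D)))
Pow(Function('d')(46, -658), -1) = Pow(Add(Rational(-201, 4), Mul(Rational(71, 4), -658)), -1) = Pow(Add(Rational(-201, 4), Rational(-23359, 2)), -1) = Pow(Rational(-46919, 4), -1) = Rational(-4, 46919)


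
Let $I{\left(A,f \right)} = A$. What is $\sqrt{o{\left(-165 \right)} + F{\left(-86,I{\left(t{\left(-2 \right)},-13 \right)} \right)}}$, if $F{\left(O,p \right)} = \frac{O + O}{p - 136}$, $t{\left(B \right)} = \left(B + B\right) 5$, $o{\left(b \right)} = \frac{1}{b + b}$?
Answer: $\frac{\sqrt{20235930}}{4290} \approx 1.0486$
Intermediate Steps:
$o{\left(b \right)} = \frac{1}{2 b}$
$t{\left(B \right)} = 10 B$ ($t{\left(B \right)} = 2 B 5 = 10 B$)
$F{\left(O,p \right)} = \frac{2 O}{-136 + p}$
$\sqrt{o{\left(-165 \right)} + F{\left(-86,I{\left(t{\left(-2 \right)},-13 \right)} \right)}} = \sqrt{\frac{1}{2 \left(-165\right)} + 2 \left(-86\right) \frac{1}{-136 + 10 \left(-2\right)}} = \sqrt{\frac{1}{2} \left(- \frac{1}{165}\right) + 2 \left(-86\right) \frac{1}{-136 - 20}} = \sqrt{- \frac{1}{330} + 2 \left(-86\right) \frac{1}{-156}} = \sqrt{- \frac{1}{330} + 2 \left(-86\right) \left(- \frac{1}{156}\right)} = \sqrt{- \frac{1}{330} + \frac{43}{39}} = \sqrt{\frac{4717}{4290}} = \frac{\sqrt{20235930}}{4290}$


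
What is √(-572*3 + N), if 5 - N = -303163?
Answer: 2*√75363 ≈ 549.05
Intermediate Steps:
N = 303168 (N = 5 - 1*(-303163) = 5 + 303163 = 303168)
√(-572*3 + N) = √(-572*3 + 303168) = √(-1716 + 303168) = √301452 = 2*√75363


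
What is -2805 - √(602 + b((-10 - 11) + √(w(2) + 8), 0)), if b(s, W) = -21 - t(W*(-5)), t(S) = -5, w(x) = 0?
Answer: -2805 - √586 ≈ -2829.2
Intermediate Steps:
b(s, W) = -16 (b(s, W) = -21 - 1*(-5) = -21 + 5 = -16)
-2805 - √(602 + b((-10 - 11) + √(w(2) + 8), 0)) = -2805 - √(602 - 16) = -2805 - √586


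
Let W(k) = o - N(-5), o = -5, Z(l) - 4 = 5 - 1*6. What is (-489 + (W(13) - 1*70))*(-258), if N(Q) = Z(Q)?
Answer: 146286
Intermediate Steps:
Z(l) = 3 (Z(l) = 4 + (5 - 1*6) = 4 + (5 - 6) = 4 - 1 = 3)
N(Q) = 3
W(k) = -8 (W(k) = -5 - 1*3 = -5 - 3 = -8)
(-489 + (W(13) - 1*70))*(-258) = (-489 + (-8 - 1*70))*(-258) = (-489 + (-8 - 70))*(-258) = (-489 - 78)*(-258) = -567*(-258) = 146286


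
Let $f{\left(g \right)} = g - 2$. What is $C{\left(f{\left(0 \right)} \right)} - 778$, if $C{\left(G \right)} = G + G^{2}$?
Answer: $-776$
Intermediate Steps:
$f{\left(g \right)} = -2 + g$ ($f{\left(g \right)} = g - 2 = -2 + g$)
$C{\left(f{\left(0 \right)} \right)} - 778 = \left(-2 + 0\right) \left(1 + \left(-2 + 0\right)\right) - 778 = - 2 \left(1 - 2\right) - 778 = \left(-2\right) \left(-1\right) - 778 = 2 - 778 = -776$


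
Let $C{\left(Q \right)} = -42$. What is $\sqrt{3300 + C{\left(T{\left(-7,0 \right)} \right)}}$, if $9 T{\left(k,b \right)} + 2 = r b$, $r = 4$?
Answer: $3 \sqrt{362} \approx 57.079$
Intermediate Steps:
$T{\left(k,b \right)} = - \frac{2}{9} + \frac{4 b}{9}$
$\sqrt{3300 + C{\left(T{\left(-7,0 \right)} \right)}} = \sqrt{3300 - 42} = \sqrt{3258} = 3 \sqrt{362}$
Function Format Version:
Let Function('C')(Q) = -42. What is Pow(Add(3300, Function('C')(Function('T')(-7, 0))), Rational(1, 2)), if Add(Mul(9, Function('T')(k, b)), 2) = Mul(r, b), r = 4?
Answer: Mul(3, Pow(362, Rational(1, 2))) ≈ 57.079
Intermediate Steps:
Function('T')(k, b) = Add(Rational(-2, 9), Mul(Rational(4, 9), b)) (Function('T')(k, b) = Add(Rational(-2, 9), Mul(Rational(1, 9), Mul(4, b))) = Add(Rational(-2, 9), Mul(Rational(4, 9), b)))
Pow(Add(3300, Function('C')(Function('T')(-7, 0))), Rational(1, 2)) = Pow(Add(3300, -42), Rational(1, 2)) = Pow(3258, Rational(1, 2)) = Mul(3, Pow(362, Rational(1, 2)))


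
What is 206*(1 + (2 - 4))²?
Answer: 206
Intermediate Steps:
206*(1 + (2 - 4))² = 206*(1 - 2)² = 206*(-1)² = 206*1 = 206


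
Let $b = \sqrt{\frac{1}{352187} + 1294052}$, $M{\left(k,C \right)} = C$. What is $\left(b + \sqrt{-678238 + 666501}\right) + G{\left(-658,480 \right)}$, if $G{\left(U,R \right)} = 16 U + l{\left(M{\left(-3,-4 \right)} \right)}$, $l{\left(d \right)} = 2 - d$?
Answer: $-10522 + \frac{5 \sqrt{6420344944710103}}{352187} + 11 i \sqrt{97} \approx -9384.4 + 108.34 i$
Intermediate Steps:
$G{\left(U,R \right)} = 6 + 16 U$ ($G{\left(U,R \right)} = 16 U + \left(2 - -4\right) = 16 U + \left(2 + 4\right) = 16 U + 6 = 6 + 16 U$)
$b = \frac{5 \sqrt{6420344944710103}}{352187}$ ($b = \sqrt{\frac{1}{352187} + 1294052} = \sqrt{\frac{455748291725}{352187}} = \frac{5 \sqrt{6420344944710103}}{352187} \approx 1137.6$)
$\left(b + \sqrt{-678238 + 666501}\right) + G{\left(-658,480 \right)} = \left(\frac{5 \sqrt{6420344944710103}}{352187} + \sqrt{-678238 + 666501}\right) + \left(6 + 16 \left(-658\right)\right) = \left(\frac{5 \sqrt{6420344944710103}}{352187} + \sqrt{-11737}\right) + \left(6 - 10528\right) = \left(\frac{5 \sqrt{6420344944710103}}{352187} + 11 i \sqrt{97}\right) - 10522 = -10522 + \frac{5 \sqrt{6420344944710103}}{352187} + 11 i \sqrt{97}$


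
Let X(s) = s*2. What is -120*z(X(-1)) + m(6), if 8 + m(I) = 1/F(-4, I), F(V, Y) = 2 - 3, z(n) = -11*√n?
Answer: -9 + 1320*I*√2 ≈ -9.0 + 1866.8*I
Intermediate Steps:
X(s) = 2*s
F(V, Y) = -1
m(I) = -9 (m(I) = -8 + 1/(-1) = -8 - 1 = -9)
-120*z(X(-1)) + m(6) = -(-1320)*√(2*(-1)) - 9 = -(-1320)*√(-2) - 9 = -(-1320)*I*√2 - 9 = 1320*I*√2 - 9 = -9 + 1320*I*√2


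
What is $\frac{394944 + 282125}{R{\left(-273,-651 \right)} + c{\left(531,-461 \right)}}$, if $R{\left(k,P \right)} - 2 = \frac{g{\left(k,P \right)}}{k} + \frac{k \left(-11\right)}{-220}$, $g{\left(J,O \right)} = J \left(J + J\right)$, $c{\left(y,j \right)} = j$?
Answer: $- \frac{13541380}{20373} \approx -664.67$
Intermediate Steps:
$g{\left(J,O \right)} = 2 J^{2}$ ($g{\left(J,O \right)} = J 2 J = 2 J^{2}$)
$R{\left(k,P \right)} = 2 + \frac{41 k}{20}$ ($R{\left(k,P \right)} = 2 + \left(\frac{2 k^{2}}{k} + \frac{k \left(-11\right)}{-220}\right) = 2 + \left(2 k + - 11 k \left(- \frac{1}{220}\right)\right) = 2 + \left(2 k + \frac{k}{20}\right) = 2 + \frac{41 k}{20}$)
$\frac{394944 + 282125}{R{\left(-273,-651 \right)} + c{\left(531,-461 \right)}} = \frac{394944 + 282125}{\left(2 + \frac{41}{20} \left(-273\right)\right) - 461} = \frac{677069}{\left(2 - \frac{11193}{20}\right) - 461} = \frac{677069}{- \frac{11153}{20} - 461} = \frac{677069}{- \frac{20373}{20}} = 677069 \left(- \frac{20}{20373}\right) = - \frac{13541380}{20373}$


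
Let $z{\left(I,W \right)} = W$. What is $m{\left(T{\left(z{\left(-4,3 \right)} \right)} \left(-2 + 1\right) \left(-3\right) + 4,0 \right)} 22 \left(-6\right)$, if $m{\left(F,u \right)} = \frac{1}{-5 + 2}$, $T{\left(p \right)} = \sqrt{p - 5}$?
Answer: $44$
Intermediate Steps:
$T{\left(p \right)} = \sqrt{-5 + p}$
$m{\left(F,u \right)} = - \frac{1}{3}$ ($m{\left(F,u \right)} = \frac{1}{-3} = - \frac{1}{3}$)
$m{\left(T{\left(z{\left(-4,3 \right)} \right)} \left(-2 + 1\right) \left(-3\right) + 4,0 \right)} 22 \left(-6\right) = \left(- \frac{1}{3}\right) 22 \left(-6\right) = \left(- \frac{22}{3}\right) \left(-6\right) = 44$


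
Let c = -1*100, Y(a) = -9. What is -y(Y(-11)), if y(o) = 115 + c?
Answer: -15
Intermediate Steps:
c = -100
y(o) = 15 (y(o) = 115 - 100 = 15)
-y(Y(-11)) = -1*15 = -15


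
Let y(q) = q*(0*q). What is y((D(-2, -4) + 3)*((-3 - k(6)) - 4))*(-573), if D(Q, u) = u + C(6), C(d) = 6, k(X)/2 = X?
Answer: 0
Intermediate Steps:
k(X) = 2*X
D(Q, u) = 6 + u (D(Q, u) = u + 6 = 6 + u)
y(q) = 0 (y(q) = q*0 = 0)
y((D(-2, -4) + 3)*((-3 - k(6)) - 4))*(-573) = 0*(-573) = 0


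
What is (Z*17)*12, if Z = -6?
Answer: -1224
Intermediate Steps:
(Z*17)*12 = -6*17*12 = -102*12 = -1224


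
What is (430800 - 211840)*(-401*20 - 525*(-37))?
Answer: 2497238800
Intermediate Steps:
(430800 - 211840)*(-401*20 - 525*(-37)) = 218960*(-8020 + 19425) = 218960*11405 = 2497238800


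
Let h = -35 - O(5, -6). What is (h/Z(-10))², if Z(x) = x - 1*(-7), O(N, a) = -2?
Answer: 121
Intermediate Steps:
Z(x) = 7 + x (Z(x) = x + 7 = 7 + x)
h = -33 (h = -35 - 1*(-2) = -35 + 2 = -33)
(h/Z(-10))² = (-33/(7 - 10))² = (-33/(-3))² = (-33*(-⅓))² = 11² = 121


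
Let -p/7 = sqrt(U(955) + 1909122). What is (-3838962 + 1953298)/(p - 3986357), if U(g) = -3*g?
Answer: 939616235756/1986368590607 - 1649956*sqrt(1906257)/1986368590607 ≈ 0.47189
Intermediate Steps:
p = -7*sqrt(1906257) (p = -7*sqrt(-3*955 + 1909122) = -7*sqrt(-2865 + 1909122) = -7*sqrt(1906257) ≈ -9664.7)
(-3838962 + 1953298)/(p - 3986357) = (-3838962 + 1953298)/(-7*sqrt(1906257) - 3986357) = -1885664/(-3986357 - 7*sqrt(1906257))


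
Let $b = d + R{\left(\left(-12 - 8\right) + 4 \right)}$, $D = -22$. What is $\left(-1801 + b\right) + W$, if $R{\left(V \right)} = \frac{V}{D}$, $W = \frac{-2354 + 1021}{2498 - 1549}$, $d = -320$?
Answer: $- \frac{22148190}{10439} \approx -2121.7$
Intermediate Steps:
$W = - \frac{1333}{949} \approx -1.4046$
$R{\left(V \right)} = - \frac{V}{22}$ ($R{\left(V \right)} = \frac{V}{-22} = V \left(- \frac{1}{22}\right) = - \frac{V}{22}$)
$b = - \frac{3512}{11}$ ($b = -320 - \frac{\left(-12 - 8\right) + 4}{22} = -320 - \frac{-20 + 4}{22} = -320 - - \frac{8}{11} = -320 + \frac{8}{11} = - \frac{3512}{11} \approx -319.27$)
$\left(-1801 + b\right) + W = \left(-1801 - \frac{3512}{11}\right) - \frac{1333}{949} = - \frac{23323}{11} - \frac{1333}{949} = - \frac{22148190}{10439}$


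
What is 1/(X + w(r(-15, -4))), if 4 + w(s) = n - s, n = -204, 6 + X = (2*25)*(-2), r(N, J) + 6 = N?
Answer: -1/293 ≈ -0.0034130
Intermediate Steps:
r(N, J) = -6 + N
X = -106 (X = -6 + (2*25)*(-2) = -6 + 50*(-2) = -6 - 100 = -106)
w(s) = -208 - s (w(s) = -4 + (-204 - s) = -208 - s)
1/(X + w(r(-15, -4))) = 1/(-106 + (-208 - (-6 - 15))) = 1/(-106 + (-208 - 1*(-21))) = 1/(-106 + (-208 + 21)) = 1/(-106 - 187) = 1/(-293) = -1/293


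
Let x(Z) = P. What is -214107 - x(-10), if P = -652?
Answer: -213455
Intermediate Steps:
x(Z) = -652
-214107 - x(-10) = -214107 - 1*(-652) = -214107 + 652 = -213455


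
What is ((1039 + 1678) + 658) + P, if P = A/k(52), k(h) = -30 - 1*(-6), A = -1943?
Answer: 82943/24 ≈ 3456.0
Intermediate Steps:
k(h) = -24 (k(h) = -30 + 6 = -24)
P = 1943/24 (P = -1943/(-24) = -1943*(-1/24) = 1943/24 ≈ 80.958)
((1039 + 1678) + 658) + P = ((1039 + 1678) + 658) + 1943/24 = (2717 + 658) + 1943/24 = 3375 + 1943/24 = 82943/24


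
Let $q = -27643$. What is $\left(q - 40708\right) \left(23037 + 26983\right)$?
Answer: $-3418917020$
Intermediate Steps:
$\left(q - 40708\right) \left(23037 + 26983\right) = \left(-27643 - 40708\right) \left(23037 + 26983\right) = \left(-68351\right) 50020 = -3418917020$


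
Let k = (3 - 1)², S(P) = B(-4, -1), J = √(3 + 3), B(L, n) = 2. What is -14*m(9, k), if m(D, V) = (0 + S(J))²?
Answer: -56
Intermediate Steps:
J = √6 ≈ 2.4495
S(P) = 2
k = 4 (k = 2² = 4)
m(D, V) = 4 (m(D, V) = (0 + 2)² = 2² = 4)
-14*m(9, k) = -14*4 = -56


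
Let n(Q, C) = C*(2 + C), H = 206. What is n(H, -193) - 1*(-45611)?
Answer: 82474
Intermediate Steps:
n(H, -193) - 1*(-45611) = -193*(2 - 193) - 1*(-45611) = -193*(-191) + 45611 = 36863 + 45611 = 82474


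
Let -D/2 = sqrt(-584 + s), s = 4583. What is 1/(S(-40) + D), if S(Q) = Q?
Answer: 10/3599 - sqrt(3999)/7198 ≈ -0.0060069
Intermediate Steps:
D = -2*sqrt(3999) (D = -2*sqrt(-584 + 4583) = -2*sqrt(3999) ≈ -126.48)
1/(S(-40) + D) = 1/(-40 - 2*sqrt(3999))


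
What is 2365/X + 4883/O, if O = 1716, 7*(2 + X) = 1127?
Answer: 537193/30316 ≈ 17.720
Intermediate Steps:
X = 159 (X = -2 + (1/7)*1127 = -2 + 161 = 159)
2365/X + 4883/O = 2365/159 + 4883/1716 = 537193/30316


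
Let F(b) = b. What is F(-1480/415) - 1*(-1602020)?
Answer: 132967364/83 ≈ 1.6020e+6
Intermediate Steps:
F(-1480/415) - 1*(-1602020) = -1480/415 - 1*(-1602020) = -1480*1/415 + 1602020 = -296/83 + 1602020 = 132967364/83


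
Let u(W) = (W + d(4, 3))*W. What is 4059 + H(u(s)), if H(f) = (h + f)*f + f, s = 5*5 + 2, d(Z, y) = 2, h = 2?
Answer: 619497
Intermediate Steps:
s = 27 (s = 25 + 2 = 27)
u(W) = W*(2 + W) (u(W) = (W + 2)*W = (2 + W)*W = W*(2 + W))
H(f) = f + f*(2 + f) (H(f) = (2 + f)*f + f = f*(2 + f) + f = f + f*(2 + f))
4059 + H(u(s)) = 4059 + (27*(2 + 27))*(3 + 27*(2 + 27)) = 4059 + (27*29)*(3 + 27*29) = 4059 + 783*(3 + 783) = 4059 + 783*786 = 4059 + 615438 = 619497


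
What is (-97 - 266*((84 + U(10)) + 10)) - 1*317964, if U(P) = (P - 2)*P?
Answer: -364345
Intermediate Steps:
U(P) = P*(-2 + P) (U(P) = (-2 + P)*P = P*(-2 + P))
(-97 - 266*((84 + U(10)) + 10)) - 1*317964 = (-97 - 266*((84 + 10*(-2 + 10)) + 10)) - 1*317964 = (-97 - 266*((84 + 10*8) + 10)) - 317964 = (-97 - 266*((84 + 80) + 10)) - 317964 = (-97 - 266*(164 + 10)) - 317964 = (-97 - 266*174) - 317964 = (-97 - 46284) - 317964 = -46381 - 317964 = -364345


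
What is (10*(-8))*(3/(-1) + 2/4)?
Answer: 200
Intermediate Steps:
(10*(-8))*(3/(-1) + 2/4) = -80*(3*(-1) + 2*(¼)) = -80*(-3 + ½) = -80*(-5/2) = 200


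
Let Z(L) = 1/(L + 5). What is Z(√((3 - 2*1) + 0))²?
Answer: 1/36 ≈ 0.027778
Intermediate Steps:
Z(L) = 1/(5 + L)
Z(√((3 - 2*1) + 0))² = (1/(5 + √((3 - 2*1) + 0)))² = (1/(5 + √((3 - 2) + 0)))² = (1/(5 + √(1 + 0)))² = (1/(5 + √1))² = (1/(5 + 1))² = (1/6)² = (⅙)² = 1/36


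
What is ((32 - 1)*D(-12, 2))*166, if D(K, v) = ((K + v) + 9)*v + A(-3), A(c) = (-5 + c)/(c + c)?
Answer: -10292/3 ≈ -3430.7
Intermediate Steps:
A(c) = (-5 + c)/(2*c) (A(c) = (-5 + c)/((2*c)) = (-5 + c)*(1/(2*c)) = (-5 + c)/(2*c))
D(K, v) = 4/3 + v*(9 + K + v) (D(K, v) = ((K + v) + 9)*v + (½)*(-5 - 3)/(-3) = (9 + K + v)*v + (½)*(-⅓)*(-8) = v*(9 + K + v) + 4/3 = 4/3 + v*(9 + K + v))
((32 - 1)*D(-12, 2))*166 = ((32 - 1)*(4/3 + 2² + 9*2 - 12*2))*166 = (31*(4/3 + 4 + 18 - 24))*166 = (31*(-⅔))*166 = -62/3*166 = -10292/3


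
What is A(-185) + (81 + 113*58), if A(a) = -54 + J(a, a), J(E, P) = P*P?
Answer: 40806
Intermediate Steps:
J(E, P) = P²
A(a) = -54 + a²
A(-185) + (81 + 113*58) = (-54 + (-185)²) + (81 + 113*58) = (-54 + 34225) + (81 + 6554) = 34171 + 6635 = 40806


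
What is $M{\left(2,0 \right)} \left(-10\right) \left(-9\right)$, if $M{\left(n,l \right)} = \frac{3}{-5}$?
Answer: $-54$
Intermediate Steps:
$M{\left(n,l \right)} = - \frac{3}{5}$ ($M{\left(n,l \right)} = 3 \left(- \frac{1}{5}\right) = - \frac{3}{5}$)
$M{\left(2,0 \right)} \left(-10\right) \left(-9\right) = \left(- \frac{3}{5}\right) \left(-10\right) \left(-9\right) = 6 \left(-9\right) = -54$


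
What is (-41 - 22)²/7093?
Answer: 3969/7093 ≈ 0.55957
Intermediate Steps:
(-41 - 22)²/7093 = (-63)²*(1/7093) = 3969*(1/7093) = 3969/7093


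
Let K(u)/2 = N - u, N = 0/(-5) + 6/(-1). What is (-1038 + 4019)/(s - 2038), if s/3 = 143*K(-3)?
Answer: -2981/4612 ≈ -0.64636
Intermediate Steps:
N = -6 (N = 0*(-⅕) + 6*(-1) = 0 - 6 = -6)
K(u) = -12 - 2*u (K(u) = 2*(-6 - u) = -12 - 2*u)
s = -2574 (s = 3*(143*(-12 - 2*(-3))) = 3*(143*(-12 + 6)) = 3*(143*(-6)) = 3*(-858) = -2574)
(-1038 + 4019)/(s - 2038) = (-1038 + 4019)/(-2574 - 2038) = 2981/(-4612) = 2981*(-1/4612) = -2981/4612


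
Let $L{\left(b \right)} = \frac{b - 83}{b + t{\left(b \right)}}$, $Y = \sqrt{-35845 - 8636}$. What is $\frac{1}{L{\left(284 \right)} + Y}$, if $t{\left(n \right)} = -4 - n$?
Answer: $- \frac{268}{250699} - \frac{16 i \sqrt{44481}}{752097} \approx -0.001069 - 0.0044868 i$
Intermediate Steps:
$Y = i \sqrt{44481}$ ($Y = \sqrt{-44481} = i \sqrt{44481} \approx 210.91 i$)
$L{\left(b \right)} = \frac{83}{4} - \frac{b}{4}$ ($L{\left(b \right)} = \frac{b - 83}{b - \left(4 + b\right)} = \frac{-83 + b}{-4} = \left(-83 + b\right) \left(- \frac{1}{4}\right) = \frac{83}{4} - \frac{b}{4}$)
$\frac{1}{L{\left(284 \right)} + Y} = \frac{1}{\left(\frac{83}{4} - 71\right) + i \sqrt{44481}} = \frac{1}{- \frac{201}{4} + i \sqrt{44481}}$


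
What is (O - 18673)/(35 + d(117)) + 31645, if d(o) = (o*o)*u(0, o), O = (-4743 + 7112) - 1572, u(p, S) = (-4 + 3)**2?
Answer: 108569526/3431 ≈ 31644.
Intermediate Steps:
u(p, S) = 1 (u(p, S) = (-1)**2 = 1)
O = 797 (O = 2369 - 1572 = 797)
d(o) = o**2 (d(o) = (o*o)*1 = o**2*1 = o**2)
(O - 18673)/(35 + d(117)) + 31645 = (797 - 18673)/(35 + 117**2) + 31645 = -17876/(35 + 13689) + 31645 = -17876/13724 + 31645 = -17876*1/13724 + 31645 = -4469/3431 + 31645 = 108569526/3431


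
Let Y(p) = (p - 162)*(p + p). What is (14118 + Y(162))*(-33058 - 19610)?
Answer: -743566824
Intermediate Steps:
Y(p) = 2*p*(-162 + p) (Y(p) = (-162 + p)*(2*p) = 2*p*(-162 + p))
(14118 + Y(162))*(-33058 - 19610) = (14118 + 2*162*(-162 + 162))*(-33058 - 19610) = (14118 + 2*162*0)*(-52668) = (14118 + 0)*(-52668) = 14118*(-52668) = -743566824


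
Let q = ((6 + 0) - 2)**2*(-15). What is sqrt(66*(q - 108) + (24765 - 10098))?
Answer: I*sqrt(8301) ≈ 91.11*I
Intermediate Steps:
q = -240 (q = (6 - 2)**2*(-15) = 4**2*(-15) = 16*(-15) = -240)
sqrt(66*(q - 108) + (24765 - 10098)) = sqrt(66*(-240 - 108) + (24765 - 10098)) = sqrt(66*(-348) + 14667) = sqrt(-22968 + 14667) = sqrt(-8301) = I*sqrt(8301)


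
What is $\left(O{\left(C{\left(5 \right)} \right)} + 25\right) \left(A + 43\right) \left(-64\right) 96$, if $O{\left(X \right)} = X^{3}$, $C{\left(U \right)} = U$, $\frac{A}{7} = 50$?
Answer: $-362188800$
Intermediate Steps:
$A = 350$ ($A = 7 \cdot 50 = 350$)
$\left(O{\left(C{\left(5 \right)} \right)} + 25\right) \left(A + 43\right) \left(-64\right) 96 = \left(5^{3} + 25\right) \left(350 + 43\right) \left(-64\right) 96 = \left(125 + 25\right) 393 \left(-64\right) 96 = 150 \cdot 393 \left(-64\right) 96 = 58950 \left(-64\right) 96 = \left(-3772800\right) 96 = -362188800$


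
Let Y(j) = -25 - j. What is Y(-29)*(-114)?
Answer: -456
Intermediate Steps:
Y(-29)*(-114) = (-25 - 1*(-29))*(-114) = (-25 + 29)*(-114) = 4*(-114) = -456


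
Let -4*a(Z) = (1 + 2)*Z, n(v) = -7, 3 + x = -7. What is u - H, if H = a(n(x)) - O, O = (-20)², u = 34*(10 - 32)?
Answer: -1413/4 ≈ -353.25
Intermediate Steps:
x = -10 (x = -3 - 7 = -10)
u = -748 (u = 34*(-22) = -748)
a(Z) = -3*Z/4 (a(Z) = -(1 + 2)*Z/4 = -3*Z/4)
O = 400
H = -1579/4 (H = -¾*(-7) - 1*400 = 21/4 - 400 = -1579/4 ≈ -394.75)
u - H = -748 - 1*(-1579/4) = -748 + 1579/4 = -1413/4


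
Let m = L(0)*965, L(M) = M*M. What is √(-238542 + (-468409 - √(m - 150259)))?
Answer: √(-706951 - I*√150259) ≈ 0.231 - 840.8*I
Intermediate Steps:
L(M) = M²
m = 0 (m = 0²*965 = 0*965 = 0)
√(-238542 + (-468409 - √(m - 150259))) = √(-238542 + (-468409 - √(0 - 150259))) = √(-238542 + (-468409 - √(-150259))) = √(-238542 + (-468409 - I*√150259)) = √(-706951 - I*√150259)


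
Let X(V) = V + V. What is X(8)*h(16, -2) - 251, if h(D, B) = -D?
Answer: -507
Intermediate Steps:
X(V) = 2*V
X(8)*h(16, -2) - 251 = (2*8)*(-1*16) - 251 = 16*(-16) - 251 = -256 - 251 = -507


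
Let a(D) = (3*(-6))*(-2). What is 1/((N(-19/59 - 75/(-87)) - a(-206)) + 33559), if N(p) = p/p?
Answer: 1/33524 ≈ 2.9829e-5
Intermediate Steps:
N(p) = 1
a(D) = 36 (a(D) = -18*(-2) = 36)
1/((N(-19/59 - 75/(-87)) - a(-206)) + 33559) = 1/((1 - 1*36) + 33559) = 1/((1 - 36) + 33559) = 1/(-35 + 33559) = 1/33524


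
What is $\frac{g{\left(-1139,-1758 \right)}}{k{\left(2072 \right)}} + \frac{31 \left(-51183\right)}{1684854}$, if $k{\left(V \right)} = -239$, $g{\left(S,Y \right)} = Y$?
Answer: $\frac{286973165}{44742234} \approx 6.4139$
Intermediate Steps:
$\frac{g{\left(-1139,-1758 \right)}}{k{\left(2072 \right)}} + \frac{31 \left(-51183\right)}{1684854} = - \frac{1758}{-239} + \frac{31 \left(-51183\right)}{1684854} = \left(-1758\right) \left(- \frac{1}{239}\right) - \frac{176297}{187206} = \frac{1758}{239} - \frac{176297}{187206} = \frac{286973165}{44742234}$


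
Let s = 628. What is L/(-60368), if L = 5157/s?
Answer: -5157/37911104 ≈ -0.00013603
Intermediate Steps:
L = 5157/628 ≈ 8.2118
L/(-60368) = (5157/628)/(-60368) = (5157/628)*(-1/60368) = -5157/37911104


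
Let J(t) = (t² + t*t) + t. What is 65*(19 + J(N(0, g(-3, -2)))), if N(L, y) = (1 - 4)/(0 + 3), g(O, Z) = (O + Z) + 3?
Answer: 1300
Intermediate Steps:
g(O, Z) = 3 + O + Z
N(L, y) = -1 (N(L, y) = -3/3 = -3*⅓ = -1)
J(t) = t + 2*t² (J(t) = (t² + t²) + t = 2*t² + t = t + 2*t²)
65*(19 + J(N(0, g(-3, -2)))) = 65*(19 - (1 + 2*(-1))) = 65*(19 - (1 - 2)) = 65*(19 - 1*(-1)) = 65*(19 + 1) = 65*20 = 1300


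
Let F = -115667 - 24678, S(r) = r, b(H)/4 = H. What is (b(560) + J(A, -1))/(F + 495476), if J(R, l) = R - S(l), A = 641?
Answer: 2882/355131 ≈ 0.0081153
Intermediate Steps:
b(H) = 4*H
F = -140345
J(R, l) = R - l
(b(560) + J(A, -1))/(F + 495476) = (4*560 + (641 - 1*(-1)))/(-140345 + 495476) = (2240 + (641 + 1))/355131 = (2240 + 642)*(1/355131) = 2882*(1/355131) = 2882/355131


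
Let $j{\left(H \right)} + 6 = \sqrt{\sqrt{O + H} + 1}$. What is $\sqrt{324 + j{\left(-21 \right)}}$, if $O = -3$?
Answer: $\sqrt{318 + \sqrt{1 + 2 i \sqrt{6}}} \approx 17.881 + 0.03955 i$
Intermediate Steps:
$j{\left(H \right)} = -6 + \sqrt{1 + \sqrt{-3 + H}}$ ($j{\left(H \right)} = -6 + \sqrt{\sqrt{-3 + H} + 1} = -6 + \sqrt{1 + \sqrt{-3 + H}}$)
$\sqrt{324 + j{\left(-21 \right)}} = \sqrt{324 - \left(6 - \sqrt{1 + \sqrt{-3 - 21}}\right)} = \sqrt{324 - \left(6 - \sqrt{1 + \sqrt{-24}}\right)} = \sqrt{324 - \left(6 - \sqrt{1 + 2 i \sqrt{6}}\right)} = \sqrt{318 + \sqrt{1 + 2 i \sqrt{6}}}$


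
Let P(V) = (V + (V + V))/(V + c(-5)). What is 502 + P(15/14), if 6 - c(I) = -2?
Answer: 63799/127 ≈ 502.35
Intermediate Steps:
c(I) = 8 (c(I) = 6 - 1*(-2) = 6 + 2 = 8)
P(V) = 3*V/(8 + V) (P(V) = (V + (V + V))/(V + 8) = (V + 2*V)/(8 + V) = (3*V)/(8 + V) = 3*V/(8 + V))
502 + P(15/14) = 502 + 3*(15/14)/(8 + 15/14) = 502 + 3*(15/14)/(127/14) = 502 + 3*(15/14)*(14/127) = 502 + 45/127 = 63799/127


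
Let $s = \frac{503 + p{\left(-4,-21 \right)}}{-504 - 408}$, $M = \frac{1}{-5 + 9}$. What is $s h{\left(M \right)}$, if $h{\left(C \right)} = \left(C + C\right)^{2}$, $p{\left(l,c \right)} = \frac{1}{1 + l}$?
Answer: $- \frac{377}{2736} \approx -0.13779$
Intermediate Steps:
$M = \frac{1}{4} \approx 0.25$
$h{\left(C \right)} = 4 C^{2}$ ($h{\left(C \right)} = \left(2 C\right)^{2} = 4 C^{2}$)
$s = - \frac{377}{684}$ ($s = \frac{503 + \frac{1}{1 - 4}}{-504 - 408} = \frac{503 + \frac{1}{-3}}{-912} = \left(503 - \frac{1}{3}\right) \left(- \frac{1}{912}\right) = \frac{1508}{3} \left(- \frac{1}{912}\right) = - \frac{377}{684} \approx -0.55117$)
$s h{\left(M \right)} = - \frac{377 \cdot \frac{4}{16}}{684} = - \frac{377 \cdot 4 \cdot \frac{1}{16}}{684} = \left(- \frac{377}{684}\right) \frac{1}{4} = - \frac{377}{2736}$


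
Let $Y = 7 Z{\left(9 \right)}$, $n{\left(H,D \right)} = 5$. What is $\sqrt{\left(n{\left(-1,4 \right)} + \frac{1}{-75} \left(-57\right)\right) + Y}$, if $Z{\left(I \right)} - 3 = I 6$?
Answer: $\frac{\sqrt{10119}}{5} \approx 20.119$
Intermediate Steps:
$Z{\left(I \right)} = 3 + 6 I$ ($Z{\left(I \right)} = 3 + I 6 = 3 + 6 I$)
$Y = 399$ ($Y = 7 \left(3 + 6 \cdot 9\right) = 7 \left(3 + 54\right) = 7 \cdot 57 = 399$)
$\sqrt{\left(n{\left(-1,4 \right)} + \frac{1}{-75} \left(-57\right)\right) + Y} = \sqrt{\left(5 + \frac{1}{-75} \left(-57\right)\right) + 399} = \sqrt{\left(5 - - \frac{19}{25}\right) + 399} = \sqrt{\left(5 + \frac{19}{25}\right) + 399} = \sqrt{\frac{144}{25} + 399} = \sqrt{\frac{10119}{25}} = \frac{\sqrt{10119}}{5}$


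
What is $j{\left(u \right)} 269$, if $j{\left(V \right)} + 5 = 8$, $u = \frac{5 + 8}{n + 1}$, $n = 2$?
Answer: $807$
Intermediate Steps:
$u = \frac{13}{3}$ ($u = \frac{5 + 8}{2 + 1} = \frac{13}{3} \approx 4.3333$)
$j{\left(V \right)} = 3$ ($j{\left(V \right)} = -5 + 8 = 3$)
$j{\left(u \right)} 269 = 3 \cdot 269 = 807$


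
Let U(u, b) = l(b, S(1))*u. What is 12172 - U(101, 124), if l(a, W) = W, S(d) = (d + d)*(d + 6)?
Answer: 10758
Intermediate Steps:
S(d) = 2*d*(6 + d) (S(d) = (2*d)*(6 + d) = 2*d*(6 + d))
U(u, b) = 14*u (U(u, b) = (2*1*(6 + 1))*u = (2*1*7)*u = 14*u)
12172 - U(101, 124) = 12172 - 14*101 = 12172 - 1*1414 = 12172 - 1414 = 10758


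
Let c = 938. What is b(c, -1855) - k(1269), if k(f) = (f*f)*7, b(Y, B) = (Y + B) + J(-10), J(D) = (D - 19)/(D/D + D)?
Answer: -101460967/9 ≈ -1.1273e+7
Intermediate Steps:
J(D) = (-19 + D)/(1 + D)
b(Y, B) = 29/9 + B + Y (b(Y, B) = (Y + B) + (-19 - 10)/(1 - 10) = (B + Y) - 29/(-9) = (B + Y) - ⅑*(-29) = (B + Y) + 29/9 = 29/9 + B + Y)
k(f) = 7*f² (k(f) = f²*7 = 7*f²)
b(c, -1855) - k(1269) = (29/9 - 1855 + 938) - 7*1269² = -8224/9 - 7*1610361 = -8224/9 - 1*11272527 = -8224/9 - 11272527 = -101460967/9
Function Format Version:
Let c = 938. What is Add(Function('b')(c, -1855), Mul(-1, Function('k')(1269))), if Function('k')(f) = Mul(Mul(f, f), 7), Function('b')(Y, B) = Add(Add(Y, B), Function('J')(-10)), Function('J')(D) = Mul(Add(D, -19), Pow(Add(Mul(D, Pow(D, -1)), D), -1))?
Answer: Rational(-101460967, 9) ≈ -1.1273e+7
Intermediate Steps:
Function('J')(D) = Mul(Pow(Add(1, D), -1), Add(-19, D)) (Function('J')(D) = Mul(Add(-19, D), Pow(Add(1, D), -1)) = Mul(Pow(Add(1, D), -1), Add(-19, D)))
Function('b')(Y, B) = Add(Rational(29, 9), B, Y) (Function('b')(Y, B) = Add(Add(Y, B), Mul(Pow(Add(1, -10), -1), Add(-19, -10))) = Add(Add(B, Y), Mul(Pow(-9, -1), -29)) = Add(Add(B, Y), Mul(Rational(-1, 9), -29)) = Add(Add(B, Y), Rational(29, 9)) = Add(Rational(29, 9), B, Y))
Function('k')(f) = Mul(7, Pow(f, 2)) (Function('k')(f) = Mul(Pow(f, 2), 7) = Mul(7, Pow(f, 2)))
Add(Function('b')(c, -1855), Mul(-1, Function('k')(1269))) = Add(Add(Rational(29, 9), -1855, 938), Mul(-1, Mul(7, Pow(1269, 2)))) = Add(Rational(-8224, 9), Mul(-1, Mul(7, 1610361))) = Add(Rational(-8224, 9), Mul(-1, 11272527)) = Add(Rational(-8224, 9), -11272527) = Rational(-101460967, 9)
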